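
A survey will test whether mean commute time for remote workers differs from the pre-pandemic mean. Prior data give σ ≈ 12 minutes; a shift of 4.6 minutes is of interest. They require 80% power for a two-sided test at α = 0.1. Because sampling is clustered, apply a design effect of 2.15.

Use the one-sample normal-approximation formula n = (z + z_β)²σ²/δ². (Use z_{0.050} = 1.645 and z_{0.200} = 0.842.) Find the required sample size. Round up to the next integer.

n = 91

n = (z_{α/2} + z_β)² · σ² / δ²
  = (1.645 + 0.842)² · 12² / 4.6²
  = 6.1852 · 144 / 21.16
  = 42.09
Design effect: 2.15 × 42.09 = 90.50.
Round up → n = 91.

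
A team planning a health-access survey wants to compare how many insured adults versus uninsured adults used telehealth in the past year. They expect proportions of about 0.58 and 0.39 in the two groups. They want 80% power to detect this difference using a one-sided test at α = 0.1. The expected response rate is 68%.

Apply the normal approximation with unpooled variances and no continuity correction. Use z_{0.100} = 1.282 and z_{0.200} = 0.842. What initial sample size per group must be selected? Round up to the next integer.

n = (z_α + z_β)² · [p₁(1−p₁) + p₂(1−p₂)] / (p₁ − p₂)²
  = (1.282 + 0.842)² · (0.58·0.42 + 0.39·0.61) / (0.19)²
  = (2.124)² · (0.2436 + 0.2379) / 0.0361
  = 4.5114 · 0.4815 / 0.0361
  = 60.17
Adjust for 68% response: 60.17 / 0.68 = 88.49.
Round up → n = 89 per group.

n = 89 per group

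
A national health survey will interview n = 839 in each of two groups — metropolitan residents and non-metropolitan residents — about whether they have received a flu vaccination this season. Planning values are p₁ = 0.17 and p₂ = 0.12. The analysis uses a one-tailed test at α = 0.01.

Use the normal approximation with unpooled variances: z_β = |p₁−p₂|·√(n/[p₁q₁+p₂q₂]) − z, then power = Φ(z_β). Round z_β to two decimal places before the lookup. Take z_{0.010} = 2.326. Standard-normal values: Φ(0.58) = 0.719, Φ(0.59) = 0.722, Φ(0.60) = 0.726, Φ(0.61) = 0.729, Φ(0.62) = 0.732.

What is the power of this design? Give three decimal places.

z_β = |p₁−p₂|·√(n/[p₁q₁+p₂q₂]) − z_α
    = 0.05 · √(839/0.2467) − 2.326
    = 0.05 · 58.3172 − 2.326
    = 2.9159 − 2.326 = 0.5899 → 0.59
Power = Φ(0.59) = 0.722.

Power ≈ 0.722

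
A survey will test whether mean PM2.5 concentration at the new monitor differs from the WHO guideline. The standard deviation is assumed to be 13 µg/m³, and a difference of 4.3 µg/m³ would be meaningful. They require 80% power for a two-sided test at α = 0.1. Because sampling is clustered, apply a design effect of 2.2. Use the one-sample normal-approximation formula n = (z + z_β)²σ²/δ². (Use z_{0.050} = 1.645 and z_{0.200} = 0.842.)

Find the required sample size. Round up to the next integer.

n = 125

n = (z_{α/2} + z_β)² · σ² / δ²
  = (1.645 + 0.842)² · 13² / 4.3²
  = 6.1852 · 169 / 18.49
  = 56.53
Design effect: 2.2 × 56.53 = 124.37.
Round up → n = 125.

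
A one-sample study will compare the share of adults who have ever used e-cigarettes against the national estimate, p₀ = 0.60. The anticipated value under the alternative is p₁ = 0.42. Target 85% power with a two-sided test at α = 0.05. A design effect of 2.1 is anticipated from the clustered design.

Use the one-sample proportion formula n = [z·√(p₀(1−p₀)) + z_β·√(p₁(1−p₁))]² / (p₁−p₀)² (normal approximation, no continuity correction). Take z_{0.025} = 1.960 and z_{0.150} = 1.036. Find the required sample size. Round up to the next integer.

n = [z_{α/2}·√(p₀q₀) + z_β·√(p₁q₁)]² / (p₁ − p₀)²
  = [1.960·√(0.60·0.40) + 1.036·√(0.42·0.58)]² / (-0.18)²
  = [1.960·0.4899 + 1.036·0.4936]² / 0.0324
  = [1.4715]² / 0.0324
  = 66.83
Design effect: 2.1 × 66.83 = 140.35.
Round up → n = 141.

n = 141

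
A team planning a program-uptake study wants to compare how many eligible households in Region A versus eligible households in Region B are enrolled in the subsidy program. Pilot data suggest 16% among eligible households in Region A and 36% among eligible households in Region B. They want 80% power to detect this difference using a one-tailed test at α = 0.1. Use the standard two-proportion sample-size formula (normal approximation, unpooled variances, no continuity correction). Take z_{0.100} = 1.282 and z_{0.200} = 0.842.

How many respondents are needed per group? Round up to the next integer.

n = 42 per group

n = (z_α + z_β)² · [p₁(1−p₁) + p₂(1−p₂)] / (p₁ − p₂)²
  = (1.282 + 0.842)² · (0.16·0.84 + 0.36·0.64) / (-0.20)²
  = (2.124)² · (0.1344 + 0.2304) / 0.0400
  = 4.5114 · 0.3648 / 0.0400
  = 41.14
Round up → n = 42 per group.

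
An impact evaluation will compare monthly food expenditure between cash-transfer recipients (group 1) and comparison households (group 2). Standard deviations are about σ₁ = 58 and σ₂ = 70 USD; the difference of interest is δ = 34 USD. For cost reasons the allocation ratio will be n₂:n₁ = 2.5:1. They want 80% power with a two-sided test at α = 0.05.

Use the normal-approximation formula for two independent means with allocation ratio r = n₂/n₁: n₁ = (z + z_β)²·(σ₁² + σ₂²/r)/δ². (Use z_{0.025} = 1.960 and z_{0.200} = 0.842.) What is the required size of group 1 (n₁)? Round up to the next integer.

n₁ = (z_{α/2} + z_β)² · (σ₁² + σ₂²/r) / δ²
   = (1.960 + 0.842)² · (58² + 70²/2.5) / 34²
   = 7.8512 · (3364 + 1960) / 1156
   = 7.8512 · 5324 / 1156
   = 36.16
Round up → n₁ = 37; n₂ = r·n₁ = 2.5 × 37 = 93.

n₁ = 37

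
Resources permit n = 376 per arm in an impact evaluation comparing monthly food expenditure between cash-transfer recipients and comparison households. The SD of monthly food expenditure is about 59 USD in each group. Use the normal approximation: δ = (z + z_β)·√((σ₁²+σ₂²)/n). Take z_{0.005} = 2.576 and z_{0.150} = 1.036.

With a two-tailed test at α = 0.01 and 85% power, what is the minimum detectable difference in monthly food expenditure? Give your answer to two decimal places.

δ = (z_{α/2} + z_β) · √((σ₁²+σ₂²)/n)
  = (2.576 + 1.036) · √(6962/376)
  = 3.612 · √18.516
  = 3.612 · 4.3030
  = 15.5425

Minimum detectable difference ≈ 15.54 USD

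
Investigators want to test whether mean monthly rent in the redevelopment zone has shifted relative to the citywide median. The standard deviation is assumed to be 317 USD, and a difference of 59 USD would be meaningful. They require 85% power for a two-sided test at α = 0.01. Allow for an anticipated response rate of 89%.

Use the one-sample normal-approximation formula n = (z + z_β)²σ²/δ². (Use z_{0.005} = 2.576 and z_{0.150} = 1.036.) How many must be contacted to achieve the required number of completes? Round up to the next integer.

n = (z_{α/2} + z_β)² · σ² / δ²
  = (2.576 + 1.036)² · 317² / 59²
  = 13.0465 · 100489 / 3481
  = 376.63
Adjust for 89% response: 376.63 / 0.89 = 423.17.
Round up → n = 424.

n = 424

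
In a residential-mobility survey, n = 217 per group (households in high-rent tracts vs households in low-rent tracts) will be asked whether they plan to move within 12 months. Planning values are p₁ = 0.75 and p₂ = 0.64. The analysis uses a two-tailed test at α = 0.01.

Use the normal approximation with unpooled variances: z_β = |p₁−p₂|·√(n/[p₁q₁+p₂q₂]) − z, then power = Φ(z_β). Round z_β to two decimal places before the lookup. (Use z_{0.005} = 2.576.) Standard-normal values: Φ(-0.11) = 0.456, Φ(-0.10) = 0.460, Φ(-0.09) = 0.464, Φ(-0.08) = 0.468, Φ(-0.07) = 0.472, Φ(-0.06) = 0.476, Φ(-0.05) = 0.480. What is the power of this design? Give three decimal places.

Power ≈ 0.472

z_β = |p₁−p₂|·√(n/[p₁q₁+p₂q₂]) − z_{α/2}
    = 0.11 · √(217/0.4179) − 2.576
    = 0.11 · 22.7873 − 2.576
    = 2.5066 − 2.576 = -0.0694 → -0.07
Power = Φ(-0.07) = 0.472.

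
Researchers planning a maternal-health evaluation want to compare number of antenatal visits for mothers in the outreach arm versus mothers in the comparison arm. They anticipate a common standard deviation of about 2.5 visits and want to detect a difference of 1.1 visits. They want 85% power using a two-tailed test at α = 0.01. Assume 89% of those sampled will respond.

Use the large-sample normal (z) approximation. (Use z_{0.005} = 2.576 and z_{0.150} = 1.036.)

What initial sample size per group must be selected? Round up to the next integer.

n = (z_{α/2} + z_β)² · (σ₁² + σ₂²) / δ²
  = (2.576 + 1.036)² · (2·2.5² = 12.5) / 1.1²
  = 13.0465 · 12.5 / 1.21
  = 134.78
Adjust for 89% response: 134.78 / 0.89 = 151.44.
Round up → n = 152 per group.

n = 152 per group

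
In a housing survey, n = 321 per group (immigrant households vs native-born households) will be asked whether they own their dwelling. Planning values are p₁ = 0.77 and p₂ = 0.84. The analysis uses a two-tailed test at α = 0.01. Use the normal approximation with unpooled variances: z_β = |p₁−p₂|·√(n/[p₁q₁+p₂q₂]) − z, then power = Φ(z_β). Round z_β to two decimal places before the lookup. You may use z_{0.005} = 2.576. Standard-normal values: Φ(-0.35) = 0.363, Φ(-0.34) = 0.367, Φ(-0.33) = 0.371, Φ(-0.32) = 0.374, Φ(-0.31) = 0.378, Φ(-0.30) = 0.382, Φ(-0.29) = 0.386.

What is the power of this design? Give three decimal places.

Power ≈ 0.371

z_β = |p₁−p₂|·√(n/[p₁q₁+p₂q₂]) − z_{α/2}
    = 0.07 · √(321/0.3115) − 2.576
    = 0.07 · 32.1014 − 2.576
    = 2.2471 − 2.576 = -0.3289 → -0.33
Power = Φ(-0.33) = 0.371.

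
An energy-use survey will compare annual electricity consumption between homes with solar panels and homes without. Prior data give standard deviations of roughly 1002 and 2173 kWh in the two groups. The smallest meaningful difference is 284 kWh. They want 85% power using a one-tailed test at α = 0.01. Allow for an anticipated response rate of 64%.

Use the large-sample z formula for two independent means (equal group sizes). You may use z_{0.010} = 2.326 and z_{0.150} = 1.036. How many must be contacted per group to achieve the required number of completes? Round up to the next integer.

n = (z_α + z_β)² · (σ₁² + σ₂²) / δ²
  = (2.326 + 1.036)² · (1002² + 2173² = 5725933) / 284²
  = 11.3030 · 5725933 / 80656
  = 802.43
Adjust for 64% response: 802.43 / 0.64 = 1253.79.
Round up → n = 1254 per group.

n = 1254 per group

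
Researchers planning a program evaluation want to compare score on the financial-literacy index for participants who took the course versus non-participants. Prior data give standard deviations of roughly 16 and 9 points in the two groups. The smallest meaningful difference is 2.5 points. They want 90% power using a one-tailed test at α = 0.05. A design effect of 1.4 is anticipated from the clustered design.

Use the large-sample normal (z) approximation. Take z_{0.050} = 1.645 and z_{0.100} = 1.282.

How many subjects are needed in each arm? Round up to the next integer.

n = 647 per group

n = (z_α + z_β)² · (σ₁² + σ₂²) / δ²
  = (1.645 + 1.282)² · (16² + 9² = 337) / 2.5²
  = 8.5673 · 337 / 6.25
  = 461.95
Design effect: 1.4 × 461.95 = 646.73.
Round up → n = 647 per group.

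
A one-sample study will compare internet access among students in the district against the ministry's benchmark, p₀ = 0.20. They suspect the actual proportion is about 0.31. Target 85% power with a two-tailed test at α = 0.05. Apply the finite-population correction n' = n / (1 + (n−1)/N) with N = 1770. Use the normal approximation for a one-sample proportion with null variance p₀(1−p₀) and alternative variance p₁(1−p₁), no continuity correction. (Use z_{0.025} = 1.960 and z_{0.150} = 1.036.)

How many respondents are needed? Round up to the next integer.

n = [z_{α/2}·√(p₀q₀) + z_β·√(p₁q₁)]² / (p₁ − p₀)²
  = [1.960·√(0.20·0.80) + 1.036·√(0.31·0.69)]² / (0.11)²
  = [1.960·0.4000 + 1.036·0.4625]² / 0.0121
  = [1.2631]² / 0.0121
  = 131.86
Finite-population correction (N = 1770): 131.86 / (1 + (131.86 − 1)/1770) = 122.78.
Round up → n = 123.

n = 123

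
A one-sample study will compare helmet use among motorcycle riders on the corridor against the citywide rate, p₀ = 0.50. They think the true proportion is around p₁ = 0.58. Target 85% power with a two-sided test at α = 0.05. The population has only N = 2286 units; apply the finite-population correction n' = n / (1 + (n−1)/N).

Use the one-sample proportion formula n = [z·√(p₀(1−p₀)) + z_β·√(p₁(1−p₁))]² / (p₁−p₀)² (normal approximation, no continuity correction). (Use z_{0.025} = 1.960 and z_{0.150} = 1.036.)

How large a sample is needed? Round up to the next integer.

n = [z_{α/2}·√(p₀q₀) + z_β·√(p₁q₁)]² / (p₁ − p₀)²
  = [1.960·√(0.50·0.50) + 1.036·√(0.58·0.42)]² / (0.08)²
  = [1.960·0.5000 + 1.036·0.4936]² / 0.0064
  = [1.4913]² / 0.0064
  = 347.51
Finite-population correction (N = 2286): 347.51 / (1 + (347.51 − 1)/2286) = 301.77.
Round up → n = 302.

n = 302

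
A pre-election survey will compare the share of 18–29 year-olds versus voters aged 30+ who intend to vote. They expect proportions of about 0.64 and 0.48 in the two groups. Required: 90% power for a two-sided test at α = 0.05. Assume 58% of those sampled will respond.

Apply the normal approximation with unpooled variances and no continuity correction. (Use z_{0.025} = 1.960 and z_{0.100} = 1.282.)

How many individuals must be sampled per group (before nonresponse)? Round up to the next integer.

n = (z_{α/2} + z_β)² · [p₁(1−p₁) + p₂(1−p₂)] / (p₁ − p₂)²
  = (1.960 + 1.282)² · (0.64·0.36 + 0.48·0.52) / (0.16)²
  = (3.242)² · (0.2304 + 0.2496) / 0.0256
  = 10.5106 · 0.4800 / 0.0256
  = 197.07
Adjust for 58% response: 197.07 / 0.58 = 339.78.
Round up → n = 340 per group.

n = 340 per group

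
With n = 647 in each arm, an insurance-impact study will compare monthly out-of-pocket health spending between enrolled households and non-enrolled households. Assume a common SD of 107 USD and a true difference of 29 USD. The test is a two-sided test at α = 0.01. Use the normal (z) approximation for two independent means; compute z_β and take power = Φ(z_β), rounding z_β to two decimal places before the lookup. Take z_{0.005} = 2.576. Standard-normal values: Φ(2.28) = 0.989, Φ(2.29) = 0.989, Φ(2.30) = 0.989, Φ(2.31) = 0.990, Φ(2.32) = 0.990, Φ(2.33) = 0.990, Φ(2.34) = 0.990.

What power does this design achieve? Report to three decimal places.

z_β = δ·√(n/(σ₁²+σ₂²)) − z_{α/2}
    = 29 · √(647/22898) − 2.576
    = 29 · 0.16809 − 2.576
    = 4.8747 − 2.576 = 2.2987 → 2.30
Power = Φ(2.30) = 0.989.

Power ≈ 0.989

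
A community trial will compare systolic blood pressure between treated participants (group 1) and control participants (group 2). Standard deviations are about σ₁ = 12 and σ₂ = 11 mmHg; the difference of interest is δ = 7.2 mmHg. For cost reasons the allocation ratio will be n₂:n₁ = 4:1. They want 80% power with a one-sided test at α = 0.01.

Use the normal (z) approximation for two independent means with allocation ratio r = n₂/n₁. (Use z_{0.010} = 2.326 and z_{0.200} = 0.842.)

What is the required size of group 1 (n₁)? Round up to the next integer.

n₁ = (z_α + z_β)² · (σ₁² + σ₂²/r) / δ²
   = (2.326 + 0.842)² · (12² + 11²/4) / 7.2²
   = 10.0362 · (144 + 30.25) / 51.84
   = 10.0362 · 174.25 / 51.84
   = 33.73
Round up → n₁ = 34; n₂ = r·n₁ = 4 × 34 = 136.

n₁ = 34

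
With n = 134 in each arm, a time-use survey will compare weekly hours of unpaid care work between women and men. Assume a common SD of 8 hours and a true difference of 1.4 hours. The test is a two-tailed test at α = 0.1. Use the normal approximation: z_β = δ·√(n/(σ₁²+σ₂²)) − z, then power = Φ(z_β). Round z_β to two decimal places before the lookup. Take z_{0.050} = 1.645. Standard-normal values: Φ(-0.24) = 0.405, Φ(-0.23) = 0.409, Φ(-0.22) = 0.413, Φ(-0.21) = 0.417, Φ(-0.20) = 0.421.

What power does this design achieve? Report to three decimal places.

Power ≈ 0.417

z_β = δ·√(n/(σ₁²+σ₂²)) − z_{α/2}
    = 1.4 · √(134/128) − 1.645
    = 1.4 · 1.02317 − 1.645
    = 1.4324 − 1.645 = -0.2126 → -0.21
Power = Φ(-0.21) = 0.417.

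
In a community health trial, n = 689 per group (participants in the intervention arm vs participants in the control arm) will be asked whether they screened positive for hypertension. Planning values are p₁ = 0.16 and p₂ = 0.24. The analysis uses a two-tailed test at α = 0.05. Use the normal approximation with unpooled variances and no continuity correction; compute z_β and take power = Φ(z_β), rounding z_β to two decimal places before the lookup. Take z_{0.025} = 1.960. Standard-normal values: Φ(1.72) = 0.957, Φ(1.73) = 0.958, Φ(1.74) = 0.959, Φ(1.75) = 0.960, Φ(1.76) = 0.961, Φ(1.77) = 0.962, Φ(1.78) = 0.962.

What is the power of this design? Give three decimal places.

Power ≈ 0.962

z_β = |p₁−p₂|·√(n/[p₁q₁+p₂q₂]) − z_{α/2}
    = 0.08 · √(689/0.3168) − 1.960
    = 0.08 · 46.6355 − 1.960
    = 3.7308 − 1.960 = 1.7708 → 1.77
Power = Φ(1.77) = 0.962.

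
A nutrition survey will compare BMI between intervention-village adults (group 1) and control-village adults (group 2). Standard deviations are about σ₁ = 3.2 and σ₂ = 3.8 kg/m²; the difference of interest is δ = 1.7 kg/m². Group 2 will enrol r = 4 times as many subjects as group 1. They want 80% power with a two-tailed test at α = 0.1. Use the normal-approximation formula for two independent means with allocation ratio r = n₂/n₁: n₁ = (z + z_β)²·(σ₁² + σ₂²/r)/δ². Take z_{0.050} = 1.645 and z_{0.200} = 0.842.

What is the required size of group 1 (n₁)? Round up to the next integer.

n₁ = 30

n₁ = (z_{α/2} + z_β)² · (σ₁² + σ₂²/r) / δ²
   = (1.645 + 0.842)² · (3.2² + 3.8²/4) / 1.7²
   = 6.1852 · (10.24 + 3.61) / 2.89
   = 6.1852 · 13.85 / 2.89
   = 29.64
Round up → n₁ = 30; n₂ = r·n₁ = 4 × 30 = 120.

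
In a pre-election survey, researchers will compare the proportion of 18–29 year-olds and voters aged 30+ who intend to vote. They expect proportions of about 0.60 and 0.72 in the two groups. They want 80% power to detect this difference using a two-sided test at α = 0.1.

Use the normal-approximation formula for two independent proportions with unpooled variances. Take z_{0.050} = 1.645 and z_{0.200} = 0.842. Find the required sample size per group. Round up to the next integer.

n = (z_{α/2} + z_β)² · [p₁(1−p₁) + p₂(1−p₂)] / (p₁ − p₂)²
  = (1.645 + 0.842)² · (0.60·0.40 + 0.72·0.28) / (-0.12)²
  = (2.487)² · (0.2400 + 0.2016) / 0.0144
  = 6.1852 · 0.4416 / 0.0144
  = 189.68
Round up → n = 190 per group.

n = 190 per group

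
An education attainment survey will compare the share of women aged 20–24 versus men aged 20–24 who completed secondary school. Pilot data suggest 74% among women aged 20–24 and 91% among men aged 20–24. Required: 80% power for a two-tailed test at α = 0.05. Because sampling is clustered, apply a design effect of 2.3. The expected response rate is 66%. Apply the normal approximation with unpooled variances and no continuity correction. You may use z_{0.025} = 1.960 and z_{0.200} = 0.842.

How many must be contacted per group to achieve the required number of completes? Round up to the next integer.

n = (z_{α/2} + z_β)² · [p₁(1−p₁) + p₂(1−p₂)] / (p₁ − p₂)²
  = (1.960 + 0.842)² · (0.74·0.26 + 0.91·0.09) / (-0.17)²
  = (2.802)² · (0.1924 + 0.0819) / 0.0289
  = 7.8512 · 0.2743 / 0.0289
  = 74.52
Design effect: 2.3 × 74.52 = 171.39.
Adjust for 66% response: 171.39 / 0.66 = 259.69.
Round up → n = 260 per group.

n = 260 per group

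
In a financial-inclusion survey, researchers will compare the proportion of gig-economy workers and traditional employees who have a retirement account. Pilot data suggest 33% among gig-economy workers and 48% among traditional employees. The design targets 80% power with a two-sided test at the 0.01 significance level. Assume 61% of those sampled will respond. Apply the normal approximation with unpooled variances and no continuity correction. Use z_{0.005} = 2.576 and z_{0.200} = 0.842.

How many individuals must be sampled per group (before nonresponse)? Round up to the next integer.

n = (z_{α/2} + z_β)² · [p₁(1−p₁) + p₂(1−p₂)] / (p₁ − p₂)²
  = (2.576 + 0.842)² · (0.33·0.67 + 0.48·0.52) / (-0.15)²
  = (3.418)² · (0.2211 + 0.2496) / 0.0225
  = 11.6827 · 0.4707 / 0.0225
  = 244.40
Adjust for 61% response: 244.40 / 0.61 = 400.66.
Round up → n = 401 per group.

n = 401 per group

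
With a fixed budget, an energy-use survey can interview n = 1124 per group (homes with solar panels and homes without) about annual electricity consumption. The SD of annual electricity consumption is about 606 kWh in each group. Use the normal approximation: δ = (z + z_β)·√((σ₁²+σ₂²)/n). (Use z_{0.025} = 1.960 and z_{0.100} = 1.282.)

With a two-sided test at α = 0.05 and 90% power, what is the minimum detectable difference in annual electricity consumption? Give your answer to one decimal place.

δ = (z_{α/2} + z_β) · √((σ₁²+σ₂²)/n)
  = (1.960 + 1.282) · √(734472/1124)
  = 3.242 · √653.4448
  = 3.242 · 25.5626
  = 82.8738

Minimum detectable difference ≈ 82.9 kWh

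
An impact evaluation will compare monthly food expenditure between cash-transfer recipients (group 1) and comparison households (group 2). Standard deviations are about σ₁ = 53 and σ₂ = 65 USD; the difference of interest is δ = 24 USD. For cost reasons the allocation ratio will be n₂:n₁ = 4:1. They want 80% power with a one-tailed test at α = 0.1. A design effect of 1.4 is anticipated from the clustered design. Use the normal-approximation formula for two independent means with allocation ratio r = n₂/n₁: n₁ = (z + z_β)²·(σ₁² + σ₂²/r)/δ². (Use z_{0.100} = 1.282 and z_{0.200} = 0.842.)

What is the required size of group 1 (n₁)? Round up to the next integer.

n₁ = (z_α + z_β)² · (σ₁² + σ₂²/r) / δ²
   = (1.282 + 0.842)² · (53² + 65²/4) / 24²
   = 4.5114 · (2809 + 1056.2) / 576
   = 4.5114 · 3865.2 / 576
   = 30.27
Design effect: 1.4 × 30.27 = 42.38.
Round up → n₁ = 43; n₂ = r·n₁ = 4 × 43 = 172.

n₁ = 43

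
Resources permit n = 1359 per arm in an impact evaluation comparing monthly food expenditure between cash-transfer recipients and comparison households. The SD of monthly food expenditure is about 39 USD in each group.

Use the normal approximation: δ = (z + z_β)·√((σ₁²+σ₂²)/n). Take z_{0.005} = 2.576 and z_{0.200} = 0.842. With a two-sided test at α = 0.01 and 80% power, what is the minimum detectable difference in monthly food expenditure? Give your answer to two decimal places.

Minimum detectable difference ≈ 5.11 USD

δ = (z_{α/2} + z_β) · √((σ₁²+σ₂²)/n)
  = (2.576 + 0.842) · √(3042/1359)
  = 3.418 · √2.2384
  = 3.418 · 1.4961
  = 5.1138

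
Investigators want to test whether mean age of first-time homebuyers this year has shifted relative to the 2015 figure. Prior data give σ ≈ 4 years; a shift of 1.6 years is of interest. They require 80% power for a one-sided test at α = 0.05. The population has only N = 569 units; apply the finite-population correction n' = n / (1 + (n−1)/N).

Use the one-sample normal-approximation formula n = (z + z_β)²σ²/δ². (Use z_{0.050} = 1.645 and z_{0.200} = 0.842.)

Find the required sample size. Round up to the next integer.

n = (z_α + z_β)² · σ² / δ²
  = (1.645 + 0.842)² · 4² / 1.6²
  = 6.1852 · 16 / 2.56
  = 38.66
Finite-population correction (N = 569): 38.66 / (1 + (38.66 − 1)/569) = 36.26.
Round up → n = 37.

n = 37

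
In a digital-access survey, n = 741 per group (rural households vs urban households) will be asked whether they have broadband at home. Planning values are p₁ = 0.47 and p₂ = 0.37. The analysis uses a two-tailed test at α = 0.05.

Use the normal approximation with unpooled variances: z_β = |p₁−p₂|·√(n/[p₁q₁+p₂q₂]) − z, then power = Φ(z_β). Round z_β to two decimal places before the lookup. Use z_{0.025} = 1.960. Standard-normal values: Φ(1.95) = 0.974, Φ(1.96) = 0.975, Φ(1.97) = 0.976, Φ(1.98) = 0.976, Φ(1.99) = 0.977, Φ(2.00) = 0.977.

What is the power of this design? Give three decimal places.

z_β = |p₁−p₂|·√(n/[p₁q₁+p₂q₂]) − z_{α/2}
    = 0.10 · √(741/0.4822) − 1.960
    = 0.10 · 39.2009 − 1.960
    = 3.9201 − 1.960 = 1.9601 → 1.96
Power = Φ(1.96) = 0.975.

Power ≈ 0.975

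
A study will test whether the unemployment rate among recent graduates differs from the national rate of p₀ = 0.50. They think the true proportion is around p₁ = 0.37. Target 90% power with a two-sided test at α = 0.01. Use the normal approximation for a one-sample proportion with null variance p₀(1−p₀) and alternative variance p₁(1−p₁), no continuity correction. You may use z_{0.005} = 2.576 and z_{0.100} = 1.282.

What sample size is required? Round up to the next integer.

n = 216

n = [z_{α/2}·√(p₀q₀) + z_β·√(p₁q₁)]² / (p₁ − p₀)²
  = [2.576·√(0.50·0.50) + 1.282·√(0.37·0.63)]² / (-0.13)²
  = [2.576·0.5000 + 1.282·0.4828]² / 0.0169
  = [1.9070]² / 0.0169
  = 215.18
Round up → n = 216.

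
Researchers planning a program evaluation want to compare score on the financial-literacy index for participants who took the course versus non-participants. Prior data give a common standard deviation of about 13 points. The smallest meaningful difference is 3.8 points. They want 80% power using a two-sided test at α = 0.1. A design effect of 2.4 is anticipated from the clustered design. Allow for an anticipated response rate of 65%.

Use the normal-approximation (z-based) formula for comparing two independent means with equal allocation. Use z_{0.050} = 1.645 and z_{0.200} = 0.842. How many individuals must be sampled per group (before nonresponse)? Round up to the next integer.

n = (z_{α/2} + z_β)² · (σ₁² + σ₂²) / δ²
  = (1.645 + 0.842)² · (2·13² = 338) / 3.8²
  = 6.1852 · 338 / 14.44
  = 144.78
Design effect: 2.4 × 144.78 = 347.47.
Adjust for 65% response: 347.47 / 0.65 = 534.56.
Round up → n = 535 per group.

n = 535 per group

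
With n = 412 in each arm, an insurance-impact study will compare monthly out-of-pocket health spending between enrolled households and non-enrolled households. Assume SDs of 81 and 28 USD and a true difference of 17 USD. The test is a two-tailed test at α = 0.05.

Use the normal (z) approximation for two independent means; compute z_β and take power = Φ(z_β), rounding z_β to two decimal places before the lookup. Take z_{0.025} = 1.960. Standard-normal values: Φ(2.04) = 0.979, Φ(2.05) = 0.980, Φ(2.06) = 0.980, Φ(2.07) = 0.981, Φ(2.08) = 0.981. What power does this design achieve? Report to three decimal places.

z_β = δ·√(n/(σ₁²+σ₂²)) − z_{α/2}
    = 17 · √(412/7345) − 1.960
    = 17 · 0.23684 − 1.960
    = 4.0263 − 1.960 = 2.0663 → 2.07
Power = Φ(2.07) = 0.981.

Power ≈ 0.981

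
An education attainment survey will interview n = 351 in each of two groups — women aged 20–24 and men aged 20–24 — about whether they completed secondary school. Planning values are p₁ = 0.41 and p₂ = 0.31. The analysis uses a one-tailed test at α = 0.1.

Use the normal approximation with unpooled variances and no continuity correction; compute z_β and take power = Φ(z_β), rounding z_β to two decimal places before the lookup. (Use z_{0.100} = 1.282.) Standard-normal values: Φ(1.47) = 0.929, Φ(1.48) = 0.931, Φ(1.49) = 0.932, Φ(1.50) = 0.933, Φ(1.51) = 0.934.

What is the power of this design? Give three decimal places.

z_β = |p₁−p₂|·√(n/[p₁q₁+p₂q₂]) − z_α
    = 0.10 · √(351/0.4558) − 1.282
    = 0.10 · 27.7502 − 1.282
    = 2.7750 − 1.282 = 1.4930 → 1.49
Power = Φ(1.49) = 0.932.

Power ≈ 0.932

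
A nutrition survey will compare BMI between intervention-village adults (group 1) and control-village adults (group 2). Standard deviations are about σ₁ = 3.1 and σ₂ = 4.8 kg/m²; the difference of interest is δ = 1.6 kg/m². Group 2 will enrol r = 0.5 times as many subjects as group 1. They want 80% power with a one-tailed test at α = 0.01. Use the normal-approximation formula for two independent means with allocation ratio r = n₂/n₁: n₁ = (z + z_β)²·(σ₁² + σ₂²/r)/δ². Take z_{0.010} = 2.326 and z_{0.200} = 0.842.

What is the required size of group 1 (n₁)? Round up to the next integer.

n₁ = 219

n₁ = (z_α + z_β)² · (σ₁² + σ₂²/r) / δ²
   = (2.326 + 0.842)² · (3.1² + 4.8²/0.5) / 1.6²
   = 10.0362 · (9.61 + 46.08) / 2.56
   = 10.0362 · 55.69 / 2.56
   = 218.33
Round up → n₁ = 219; n₂ = r·n₁ = 0.5 × 219 = 110.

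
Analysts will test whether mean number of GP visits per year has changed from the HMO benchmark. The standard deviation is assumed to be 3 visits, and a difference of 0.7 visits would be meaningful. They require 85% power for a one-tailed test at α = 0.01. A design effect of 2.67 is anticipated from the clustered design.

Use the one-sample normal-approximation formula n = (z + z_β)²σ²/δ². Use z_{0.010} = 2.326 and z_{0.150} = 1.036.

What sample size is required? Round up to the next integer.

n = 555

n = (z_α + z_β)² · σ² / δ²
  = (2.326 + 1.036)² · 3² / 0.7²
  = 11.3030 · 9 / 0.49
  = 207.61
Design effect: 2.67 × 207.61 = 554.31.
Round up → n = 555.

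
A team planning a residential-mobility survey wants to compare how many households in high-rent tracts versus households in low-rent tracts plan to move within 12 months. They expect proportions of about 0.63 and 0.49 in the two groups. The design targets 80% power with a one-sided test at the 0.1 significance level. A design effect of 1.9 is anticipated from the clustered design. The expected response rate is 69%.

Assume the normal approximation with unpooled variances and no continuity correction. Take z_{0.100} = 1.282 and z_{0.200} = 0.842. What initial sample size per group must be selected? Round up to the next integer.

n = (z_α + z_β)² · [p₁(1−p₁) + p₂(1−p₂)] / (p₁ − p₂)²
  = (1.282 + 0.842)² · (0.63·0.37 + 0.49·0.51) / (0.14)²
  = (2.124)² · (0.2331 + 0.2499) / 0.0196
  = 4.5114 · 0.4830 / 0.0196
  = 111.17
Design effect: 1.9 × 111.17 = 211.23.
Adjust for 69% response: 211.23 / 0.69 = 306.13.
Round up → n = 307 per group.

n = 307 per group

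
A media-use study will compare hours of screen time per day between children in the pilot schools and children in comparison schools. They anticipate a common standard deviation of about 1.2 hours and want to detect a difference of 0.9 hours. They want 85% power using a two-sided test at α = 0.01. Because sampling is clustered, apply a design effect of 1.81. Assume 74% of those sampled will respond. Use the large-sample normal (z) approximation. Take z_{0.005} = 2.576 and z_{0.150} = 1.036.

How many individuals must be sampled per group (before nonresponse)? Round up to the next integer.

n = 114 per group

n = (z_{α/2} + z_β)² · (σ₁² + σ₂²) / δ²
  = (2.576 + 1.036)² · (2·1.2² = 2.88) / 0.9²
  = 13.0465 · 2.88 / 0.81
  = 46.39
Design effect: 1.81 × 46.39 = 83.96.
Adjust for 74% response: 83.96 / 0.74 = 113.46.
Round up → n = 114 per group.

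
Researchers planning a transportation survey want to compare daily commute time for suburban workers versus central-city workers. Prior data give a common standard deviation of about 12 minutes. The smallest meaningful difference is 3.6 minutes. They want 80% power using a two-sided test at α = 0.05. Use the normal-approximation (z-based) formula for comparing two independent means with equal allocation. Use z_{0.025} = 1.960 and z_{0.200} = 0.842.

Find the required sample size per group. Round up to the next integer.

n = 175 per group

n = (z_{α/2} + z_β)² · (σ₁² + σ₂²) / δ²
  = (1.960 + 0.842)² · (2·12² = 288) / 3.6²
  = 7.8512 · 288 / 12.96
  = 174.47
Round up → n = 175 per group.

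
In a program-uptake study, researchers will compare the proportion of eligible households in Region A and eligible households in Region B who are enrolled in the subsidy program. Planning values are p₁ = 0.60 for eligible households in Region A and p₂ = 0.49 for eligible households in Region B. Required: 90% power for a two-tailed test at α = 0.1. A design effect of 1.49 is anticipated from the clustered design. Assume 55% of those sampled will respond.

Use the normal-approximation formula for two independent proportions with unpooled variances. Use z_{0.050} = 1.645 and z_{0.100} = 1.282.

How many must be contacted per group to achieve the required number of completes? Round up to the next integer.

n = (z_{α/2} + z_β)² · [p₁(1−p₁) + p₂(1−p₂)] / (p₁ − p₂)²
  = (1.645 + 1.282)² · (0.60·0.40 + 0.49·0.51) / (0.11)²
  = (2.927)² · (0.2400 + 0.2499) / 0.0121
  = 8.5673 · 0.4899 / 0.0121
  = 346.87
Design effect: 1.49 × 346.87 = 516.84.
Adjust for 55% response: 516.84 / 0.55 = 939.70.
Round up → n = 940 per group.

n = 940 per group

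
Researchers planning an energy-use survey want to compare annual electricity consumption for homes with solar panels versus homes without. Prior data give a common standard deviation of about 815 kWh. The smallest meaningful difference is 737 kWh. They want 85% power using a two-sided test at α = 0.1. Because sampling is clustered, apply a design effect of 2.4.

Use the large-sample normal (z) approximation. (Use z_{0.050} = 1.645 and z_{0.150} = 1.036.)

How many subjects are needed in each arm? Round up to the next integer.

n = 43 per group

n = (z_{α/2} + z_β)² · (σ₁² + σ₂²) / δ²
  = (1.645 + 1.036)² · (2·815² = 1328450) / 737²
  = 7.1878 · 1328450 / 543169
  = 17.58
Design effect: 2.4 × 17.58 = 42.19.
Round up → n = 43 per group.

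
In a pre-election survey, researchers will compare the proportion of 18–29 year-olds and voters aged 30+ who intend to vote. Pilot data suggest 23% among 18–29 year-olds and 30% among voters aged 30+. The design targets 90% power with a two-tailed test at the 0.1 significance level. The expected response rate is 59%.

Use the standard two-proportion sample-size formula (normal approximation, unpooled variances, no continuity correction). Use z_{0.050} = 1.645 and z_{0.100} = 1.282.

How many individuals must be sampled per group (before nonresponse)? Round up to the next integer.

n = 1148 per group

n = (z_{α/2} + z_β)² · [p₁(1−p₁) + p₂(1−p₂)] / (p₁ − p₂)²
  = (1.645 + 1.282)² · (0.23·0.77 + 0.30·0.70) / (-0.07)²
  = (2.927)² · (0.1771 + 0.2100) / 0.0049
  = 8.5673 · 0.3871 / 0.0049
  = 676.82
Adjust for 59% response: 676.82 / 0.59 = 1147.15.
Round up → n = 1148 per group.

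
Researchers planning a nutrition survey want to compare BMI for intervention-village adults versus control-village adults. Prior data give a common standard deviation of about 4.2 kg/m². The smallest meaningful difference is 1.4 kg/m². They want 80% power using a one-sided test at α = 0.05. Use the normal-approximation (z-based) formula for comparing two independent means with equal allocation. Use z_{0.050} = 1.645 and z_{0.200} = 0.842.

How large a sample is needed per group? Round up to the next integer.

n = (z_α + z_β)² · (σ₁² + σ₂²) / δ²
  = (1.645 + 0.842)² · (2·4.2² = 35.28) / 1.4²
  = 6.1852 · 35.28 / 1.96
  = 111.33
Round up → n = 112 per group.

n = 112 per group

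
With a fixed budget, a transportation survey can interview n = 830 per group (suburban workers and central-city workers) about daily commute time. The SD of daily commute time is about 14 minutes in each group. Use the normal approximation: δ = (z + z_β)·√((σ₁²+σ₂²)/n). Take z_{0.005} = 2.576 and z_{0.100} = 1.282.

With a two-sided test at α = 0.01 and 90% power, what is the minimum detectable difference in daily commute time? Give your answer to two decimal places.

δ = (z_{α/2} + z_β) · √((σ₁²+σ₂²)/n)
  = (2.576 + 1.282) · √(392/830)
  = 3.858 · √0.47229
  = 3.858 · 0.6872
  = 2.6513

Minimum detectable difference ≈ 2.65 minutes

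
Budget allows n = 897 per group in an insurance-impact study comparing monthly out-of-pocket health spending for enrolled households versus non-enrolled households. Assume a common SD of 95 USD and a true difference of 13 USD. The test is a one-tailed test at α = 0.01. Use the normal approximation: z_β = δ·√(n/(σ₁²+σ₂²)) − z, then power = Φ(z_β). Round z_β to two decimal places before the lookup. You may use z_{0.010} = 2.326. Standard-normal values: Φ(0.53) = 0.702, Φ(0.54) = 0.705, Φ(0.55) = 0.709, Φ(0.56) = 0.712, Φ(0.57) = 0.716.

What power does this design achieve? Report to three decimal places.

z_β = δ·√(n/(σ₁²+σ₂²)) − z_α
    = 13 · √(897/18050) − 2.326
    = 13 · 0.22292 − 2.326
    = 2.8980 − 2.326 = 0.5720 → 0.57
Power = Φ(0.57) = 0.716.

Power ≈ 0.716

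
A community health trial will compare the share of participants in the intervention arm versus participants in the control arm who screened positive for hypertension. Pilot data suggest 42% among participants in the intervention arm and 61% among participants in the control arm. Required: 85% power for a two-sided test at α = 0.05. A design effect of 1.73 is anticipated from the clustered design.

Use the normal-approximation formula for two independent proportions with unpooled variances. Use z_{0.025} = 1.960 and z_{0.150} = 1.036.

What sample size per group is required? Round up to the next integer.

n = 208 per group

n = (z_{α/2} + z_β)² · [p₁(1−p₁) + p₂(1−p₂)] / (p₁ − p₂)²
  = (1.960 + 1.036)² · (0.42·0.58 + 0.61·0.39) / (-0.19)²
  = (2.996)² · (0.2436 + 0.2379) / 0.0361
  = 8.9760 · 0.4815 / 0.0361
  = 119.72
Design effect: 1.73 × 119.72 = 207.12.
Round up → n = 208 per group.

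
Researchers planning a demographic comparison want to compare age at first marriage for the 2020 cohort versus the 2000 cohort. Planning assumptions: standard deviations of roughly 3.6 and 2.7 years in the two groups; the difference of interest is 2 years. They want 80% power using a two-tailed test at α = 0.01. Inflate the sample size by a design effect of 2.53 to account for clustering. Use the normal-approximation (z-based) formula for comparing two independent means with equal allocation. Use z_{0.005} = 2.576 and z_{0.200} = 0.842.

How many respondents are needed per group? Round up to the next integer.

n = 150 per group

n = (z_{α/2} + z_β)² · (σ₁² + σ₂²) / δ²
  = (2.576 + 0.842)² · (3.6² + 2.7² = 20.25) / 2²
  = 11.6827 · 20.25 / 4
  = 59.14
Design effect: 2.53 × 59.14 = 149.63.
Round up → n = 150 per group.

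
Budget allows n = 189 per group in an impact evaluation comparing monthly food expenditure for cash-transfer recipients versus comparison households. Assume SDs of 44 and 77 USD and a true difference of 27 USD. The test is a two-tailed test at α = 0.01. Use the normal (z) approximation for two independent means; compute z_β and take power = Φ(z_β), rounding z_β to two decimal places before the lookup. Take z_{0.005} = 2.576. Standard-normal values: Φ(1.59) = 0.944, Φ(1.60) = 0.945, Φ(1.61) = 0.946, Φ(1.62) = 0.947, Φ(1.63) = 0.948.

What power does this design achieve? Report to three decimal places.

z_β = δ·√(n/(σ₁²+σ₂²)) − z_{α/2}
    = 27 · √(189/7865) − 2.576
    = 27 · 0.15502 − 2.576
    = 4.1855 − 2.576 = 1.6095 → 1.61
Power = Φ(1.61) = 0.946.

Power ≈ 0.946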